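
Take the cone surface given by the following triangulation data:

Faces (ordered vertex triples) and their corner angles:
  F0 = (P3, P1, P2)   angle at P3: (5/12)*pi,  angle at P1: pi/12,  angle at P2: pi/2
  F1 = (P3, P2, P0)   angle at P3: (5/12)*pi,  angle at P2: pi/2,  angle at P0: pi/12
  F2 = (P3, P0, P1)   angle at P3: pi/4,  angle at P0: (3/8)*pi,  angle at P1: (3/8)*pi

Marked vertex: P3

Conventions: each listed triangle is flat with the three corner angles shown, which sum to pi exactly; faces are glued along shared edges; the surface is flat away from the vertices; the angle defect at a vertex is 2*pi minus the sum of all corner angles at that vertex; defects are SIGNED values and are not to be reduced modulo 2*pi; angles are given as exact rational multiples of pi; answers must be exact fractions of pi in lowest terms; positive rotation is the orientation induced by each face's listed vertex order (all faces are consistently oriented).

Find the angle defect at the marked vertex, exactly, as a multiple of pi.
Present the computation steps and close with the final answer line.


Sum of corner angles at P3: (13/12)*pi
defect = 2*pi - (13/12)*pi

Answer: defect(P3) = (11/12)*pi


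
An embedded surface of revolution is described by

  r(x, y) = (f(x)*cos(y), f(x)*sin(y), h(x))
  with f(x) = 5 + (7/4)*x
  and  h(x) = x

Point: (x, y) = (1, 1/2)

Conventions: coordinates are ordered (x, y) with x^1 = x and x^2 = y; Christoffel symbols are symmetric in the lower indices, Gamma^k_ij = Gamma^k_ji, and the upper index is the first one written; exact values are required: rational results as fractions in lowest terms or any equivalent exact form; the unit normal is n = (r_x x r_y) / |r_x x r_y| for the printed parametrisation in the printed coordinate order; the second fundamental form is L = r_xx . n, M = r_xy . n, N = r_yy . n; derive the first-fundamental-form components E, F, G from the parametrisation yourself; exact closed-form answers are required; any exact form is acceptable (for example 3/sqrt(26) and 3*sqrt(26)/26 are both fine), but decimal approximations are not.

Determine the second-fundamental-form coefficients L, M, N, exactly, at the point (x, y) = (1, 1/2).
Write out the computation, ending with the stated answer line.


f = 27/4, f' = 7/4, f'' = 0, h' = 1, h'' = 0
E = 65/16, F = 0, G = 729/16; answer radicand W^2 = 65/16
unnormalised second-form numerators: l = 0, m = 0, n = 27/4; L = l/sqrt(65/16), and similarly M = m/sqrt(W^2), N = n/sqrt(W^2)

Answer: L = 0, M = 0, N = 27*sqrt(65)/65


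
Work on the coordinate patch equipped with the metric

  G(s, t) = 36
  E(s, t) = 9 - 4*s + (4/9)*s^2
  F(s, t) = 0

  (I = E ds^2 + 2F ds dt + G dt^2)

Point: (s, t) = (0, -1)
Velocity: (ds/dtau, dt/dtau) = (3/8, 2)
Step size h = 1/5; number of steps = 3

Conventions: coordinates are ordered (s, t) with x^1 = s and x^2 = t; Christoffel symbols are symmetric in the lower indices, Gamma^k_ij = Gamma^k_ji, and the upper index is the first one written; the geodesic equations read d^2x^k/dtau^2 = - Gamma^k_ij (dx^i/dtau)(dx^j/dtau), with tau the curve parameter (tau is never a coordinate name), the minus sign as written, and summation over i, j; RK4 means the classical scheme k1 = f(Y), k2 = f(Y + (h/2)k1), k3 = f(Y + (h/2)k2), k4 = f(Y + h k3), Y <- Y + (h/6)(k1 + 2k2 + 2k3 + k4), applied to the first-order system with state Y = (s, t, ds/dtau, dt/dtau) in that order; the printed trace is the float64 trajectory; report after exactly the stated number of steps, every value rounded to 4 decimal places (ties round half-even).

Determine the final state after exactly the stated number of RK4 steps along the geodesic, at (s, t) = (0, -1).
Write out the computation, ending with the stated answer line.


f(Y) = (ds/dtau, dt/dtau, -Gamma^s_ij Y'^i Y'^j, -Gamma^t_ij Y'^i Y'^j) with the Gammas evaluated at the stage position; h = 0.200000; intermediate values shown to 6 dp
step 0: s = 0.0000, t = -1.0000, ds/dtau = 0.3750, dt/dtau = 2.0000
step 1:
  k1: at (s, t) = (0.000000, -1.000000), (ds/dtau, dt/dtau) = (0.375000, 2.000000); Gamma_sss = -0.222222, Gamma_sst = 0.000000, Gamma_stt = 0.000000, Gamma_tss = 0.000000, Gamma_tst = 0.000000, Gamma_ttt = 0.000000; k1 = (0.375000, 2.000000, 0.031250, 0.000000)
  k2: at (s, t) = (0.037500, -0.800000), (ds/dtau, dt/dtau) = (0.378125, 2.000000); Gamma_sss = -0.224090, Gamma_sst = 0.000000, Gamma_stt = 0.000000, Gamma_tss = 0.000000, Gamma_tst = 0.000000, Gamma_ttt = 0.000000; k2 = (0.378125, 2.000000, 0.032040, 0.000000)
  k3: at (s, t) = (0.037812, -0.800000), (ds/dtau, dt/dtau) = (0.378204, 2.000000); Gamma_sss = -0.224105, Gamma_sst = 0.000000, Gamma_stt = 0.000000, Gamma_tss = 0.000000, Gamma_tst = 0.000000, Gamma_ttt = 0.000000; k3 = (0.378204, 2.000000, 0.032056, 0.000000)
  k4: at (s, t) = (0.075641, -0.600000), (ds/dtau, dt/dtau) = (0.381411, 2.000000); Gamma_sss = -0.226021, Gamma_sst = 0.000000, Gamma_stt = 0.000000, Gamma_tss = 0.000000, Gamma_tst = 0.000000, Gamma_ttt = 0.000000; k4 = (0.381411, 2.000000, 0.032880, 0.000000)
  Y <- Y + (h/6)(k1 + 2k2 + 2k3 + k4): s = 0.0756, t = -0.6000, ds/dtau = 0.3814, dt/dtau = 2.0000
step 2:
  k1: at (s, t) = (0.075636, -0.600000), (ds/dtau, dt/dtau) = (0.381411, 2.000000); Gamma_sss = -0.226021, Gamma_sst = 0.000000, Gamma_stt = 0.000000, Gamma_tss = 0.000000, Gamma_tst = 0.000000, Gamma_ttt = 0.000000; k1 = (0.381411, 2.000000, 0.032880, 0.000000)
  k2: at (s, t) = (0.113777, -0.400000), (ds/dtau, dt/dtau) = (0.384699, 2.000000); Gamma_sss = -0.227987, Gamma_sst = 0.000000, Gamma_stt = 0.000000, Gamma_tss = 0.000000, Gamma_tst = 0.000000, Gamma_ttt = 0.000000; k2 = (0.384699, 2.000000, 0.033740, 0.000000)
  k3: at (s, t) = (0.114106, -0.400000), (ds/dtau, dt/dtau) = (0.384785, 2.000000); Gamma_sss = -0.228004, Gamma_sst = 0.000000, Gamma_stt = 0.000000, Gamma_tss = 0.000000, Gamma_tst = 0.000000, Gamma_ttt = 0.000000; k3 = (0.384785, 2.000000, 0.033758, 0.000000)
  k4: at (s, t) = (0.152593, -0.200000), (ds/dtau, dt/dtau) = (0.388162, 2.000000); Gamma_sss = -0.230022, Gamma_sst = 0.000000, Gamma_stt = 0.000000, Gamma_tss = 0.000000, Gamma_tst = 0.000000, Gamma_ttt = 0.000000; k4 = (0.388162, 2.000000, 0.034657, 0.000000)
  Y <- Y + (h/6)(k1 + 2k2 + 2k3 + k4): s = 0.1526, t = -0.2000, ds/dtau = 0.3882, dt/dtau = 2.0000
step 3:
  k1: at (s, t) = (0.152587, -0.200000), (ds/dtau, dt/dtau) = (0.388162, 2.000000); Gamma_sss = -0.230022, Gamma_sst = 0.000000, Gamma_stt = 0.000000, Gamma_tss = 0.000000, Gamma_tst = 0.000000, Gamma_ttt = 0.000000; k1 = (0.388162, 2.000000, 0.034657, 0.000000)
  k2: at (s, t) = (0.191403, 0.000000), (ds/dtau, dt/dtau) = (0.391628, 2.000000); Gamma_sss = -0.232094, Gamma_sst = 0.000000, Gamma_stt = 0.000000, Gamma_tss = 0.000000, Gamma_tst = 0.000000, Gamma_ttt = 0.000000; k2 = (0.391628, 2.000000, 0.035597, 0.000000)
  k3: at (s, t) = (0.191750, 0.000000), (ds/dtau, dt/dtau) = (0.391722, 2.000000); Gamma_sss = -0.232113, Gamma_sst = 0.000000, Gamma_stt = 0.000000, Gamma_tss = 0.000000, Gamma_tst = 0.000000, Gamma_ttt = 0.000000; k3 = (0.391722, 2.000000, 0.035617, 0.000000)
  k4: at (s, t) = (0.230931, 0.200000), (ds/dtau, dt/dtau) = (0.395285, 2.000000); Gamma_sss = -0.234243, Gamma_sst = 0.000000, Gamma_stt = 0.000000, Gamma_tss = 0.000000, Gamma_tst = 0.000000, Gamma_ttt = 0.000000; k4 = (0.395285, 2.000000, 0.036601, 0.000000)
  Y <- Y + (h/6)(k1 + 2k2 + 2k3 + k4): s = 0.2309, t = 0.2000, ds/dtau = 0.3953, dt/dtau = 2.0000

Answer: s = 0.2309, t = 0.2000, ds/dtau = 0.3953, dt/dtau = 2.0000


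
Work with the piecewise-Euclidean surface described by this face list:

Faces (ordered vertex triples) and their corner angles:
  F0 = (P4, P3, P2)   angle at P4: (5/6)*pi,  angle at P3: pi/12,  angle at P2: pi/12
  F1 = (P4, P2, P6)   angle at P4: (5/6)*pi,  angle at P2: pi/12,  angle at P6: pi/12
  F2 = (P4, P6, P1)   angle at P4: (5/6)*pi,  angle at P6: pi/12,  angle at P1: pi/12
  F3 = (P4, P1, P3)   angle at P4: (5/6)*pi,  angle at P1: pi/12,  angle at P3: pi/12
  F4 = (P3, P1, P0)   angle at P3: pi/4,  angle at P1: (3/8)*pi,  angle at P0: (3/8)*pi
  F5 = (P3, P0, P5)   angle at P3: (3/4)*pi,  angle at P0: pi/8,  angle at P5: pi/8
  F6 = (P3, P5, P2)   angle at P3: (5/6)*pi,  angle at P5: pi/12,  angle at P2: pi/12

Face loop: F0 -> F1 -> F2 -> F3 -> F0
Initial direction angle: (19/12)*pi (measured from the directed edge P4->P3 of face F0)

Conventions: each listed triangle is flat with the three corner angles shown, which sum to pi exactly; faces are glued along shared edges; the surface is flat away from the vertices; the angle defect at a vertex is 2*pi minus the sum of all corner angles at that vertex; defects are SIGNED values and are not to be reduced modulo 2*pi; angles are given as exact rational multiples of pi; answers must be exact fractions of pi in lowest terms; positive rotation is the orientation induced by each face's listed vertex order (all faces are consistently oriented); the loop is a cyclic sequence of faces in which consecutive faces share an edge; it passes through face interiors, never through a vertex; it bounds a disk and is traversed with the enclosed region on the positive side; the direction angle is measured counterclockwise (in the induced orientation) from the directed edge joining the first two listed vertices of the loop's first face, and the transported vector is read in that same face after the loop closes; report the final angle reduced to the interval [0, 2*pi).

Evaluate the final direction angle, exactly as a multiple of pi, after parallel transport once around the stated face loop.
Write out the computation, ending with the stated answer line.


enclosed vertex P4: corner angles sum to (10/3)*pi, defect = 2*pi - (10/3)*pi = (-4/3)*pi
holonomy = initial angle + sum of enclosed defects (mod 2*pi), positive in the induced orientation
final angle = (19/12)*pi - (4/3)*pi = pi/4 (mod 2*pi)

Answer: final direction angle = pi/4


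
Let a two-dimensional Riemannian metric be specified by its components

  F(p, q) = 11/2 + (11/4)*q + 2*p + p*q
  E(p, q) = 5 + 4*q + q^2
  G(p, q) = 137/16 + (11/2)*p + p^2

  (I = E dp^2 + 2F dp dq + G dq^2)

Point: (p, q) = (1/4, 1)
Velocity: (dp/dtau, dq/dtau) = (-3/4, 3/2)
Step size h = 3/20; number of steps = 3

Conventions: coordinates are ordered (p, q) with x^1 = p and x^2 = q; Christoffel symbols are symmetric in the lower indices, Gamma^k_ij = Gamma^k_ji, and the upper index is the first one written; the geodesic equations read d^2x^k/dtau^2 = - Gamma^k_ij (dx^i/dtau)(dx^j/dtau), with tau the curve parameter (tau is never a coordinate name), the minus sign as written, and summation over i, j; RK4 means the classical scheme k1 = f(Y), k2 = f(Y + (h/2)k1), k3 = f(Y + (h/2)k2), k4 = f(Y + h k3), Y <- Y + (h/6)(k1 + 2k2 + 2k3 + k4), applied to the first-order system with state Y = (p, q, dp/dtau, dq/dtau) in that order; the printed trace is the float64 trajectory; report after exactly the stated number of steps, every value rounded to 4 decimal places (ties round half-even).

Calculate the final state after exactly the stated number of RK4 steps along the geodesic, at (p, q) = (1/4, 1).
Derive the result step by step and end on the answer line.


f(Y) = (dp/dtau, dq/dtau, -Gamma^p_ij Y'^i Y'^j, -Gamma^q_ij Y'^i Y'^j) with the Gammas evaluated at the stage position; h = 0.150000; intermediate values shown to 6 dp
step 0: p = 0.2500, q = 1.0000, dp/dtau = -0.7500, dq/dtau = 1.5000
step 1:
  k1: at (p, q) = (0.250000, 1.000000), (dp/dtau, dq/dtau) = (-0.750000, 1.500000); Gamma_ppp = 0.000000, Gamma_ppq = 0.157895, Gamma_pqq = 0.000000, Gamma_qpp = 0.000000, Gamma_qpq = 0.157895, Gamma_qqq = 0.000000; k1 = (-0.750000, 1.500000, 0.355263, 0.355263)
  k2: at (p, q) = (0.193750, 1.112500), (dp/dtau, dq/dtau) = (-0.723355, 1.526645); Gamma_ppp = 0.000000, Gamma_ppq = 0.160825, Gamma_pqq = 0.000000, Gamma_qpp = 0.000000, Gamma_qpq = 0.152106, Gamma_qqq = 0.000000; k2 = (-0.723355, 1.526645, 0.355200, 0.335943)
  k3: at (p, q) = (0.195748, 1.114498), (dp/dtau, dq/dtau) = (-0.723360, 1.525196); Gamma_ppp = 0.000000, Gamma_ppq = 0.160727, Gamma_pqq = 0.000000, Gamma_qpp = 0.000000, Gamma_qpq = 0.152019, Gamma_qqq = 0.000000; k3 = (-0.723360, 1.525196, 0.354650, 0.335434)
  k4: at (p, q) = (0.141496, 1.228779), (dp/dtau, dq/dtau) = (-0.696803, 1.550315); Gamma_ppp = 0.000000, Gamma_ppq = 0.163187, Gamma_pqq = 0.000000, Gamma_qpp = 0.000000, Gamma_qpq = 0.146140, Gamma_qqq = 0.000000; k4 = (-0.696803, 1.550315, 0.352570, 0.315740)
  Y <- Y + (h/6)(k1 + 2k2 + 2k3 + k4): p = 0.1415, q = 1.2288, dp/dtau = -0.6968, dq/dtau = 1.5503
step 2:
  k1: at (p, q) = (0.141494, 1.228850), (dp/dtau, dq/dtau) = (-0.696812, 1.550344); Gamma_ppp = 0.000000, Gamma_ppq = 0.163187, Gamma_pqq = 0.000000, Gamma_qpp = 0.000000, Gamma_qpq = 0.146137, Gamma_qqq = 0.000000; k1 = (-0.696812, 1.550344, 0.352581, 0.315743)
  k2: at (p, q) = (0.089233, 1.345126), (dp/dtau, dq/dtau) = (-0.670368, 1.574025); Gamma_ppp = 0.000000, Gamma_ppq = 0.165182, Gamma_pqq = 0.000000, Gamma_qpp = 0.000000, Gamma_qpq = 0.140201, Gamma_qqq = 0.000000; k2 = (-0.670368, 1.574025, 0.348593, 0.295874)
  k3: at (p, q) = (0.091217, 1.346902), (dp/dtau, dq/dtau) = (-0.670667, 1.572534); Gamma_ppp = 0.000000, Gamma_ppq = 0.165081, Gamma_pqq = 0.000000, Gamma_qpp = 0.000000, Gamma_qpq = 0.140139, Gamma_qqq = 0.000000; k3 = (-0.670667, 1.572534, 0.348205, 0.295595)
  k4: at (p, q) = (0.040894, 1.464730), (dp/dtau, dq/dtau) = (-0.644581, 1.594683); Gamma_ppp = 0.000000, Gamma_ppq = 0.166626, Gamma_pqq = 0.000000, Gamma_qpp = 0.000000, Gamma_qpq = 0.134220, Gamma_qqq = 0.000000; k4 = (-0.644581, 1.594683, 0.342551, 0.275930)
  Y <- Y + (h/6)(k1 + 2k2 + 2k3 + k4): p = 0.0409, q = 1.4648, dp/dtau = -0.6446, dq/dtau = 1.5947
step 3:
  k1: at (p, q) = (0.040908, 1.464804), (dp/dtau, dq/dtau) = (-0.644593, 1.594709); Gamma_ppp = 0.000000, Gamma_ppq = 0.166625, Gamma_pqq = 0.000000, Gamma_qpp = 0.000000, Gamma_qpq = 0.134217, Gamma_qqq = 0.000000; k1 = (-0.644593, 1.594709, 0.342561, 0.275933)
  k2: at (p, q) = (-0.007437, 1.584407), (dp/dtau, dq/dtau) = (-0.618901, 1.615404); Gamma_ppp = 0.000000, Gamma_ppq = 0.167734, Gamma_pqq = 0.000000, Gamma_qpp = 0.000000, Gamma_qpq = 0.128339, Gamma_qqq = 0.000000; k2 = (-0.618901, 1.615404, 0.335392, 0.256621)
  k3: at (p, q) = (-0.005510, 1.585959), (dp/dtau, dq/dtau) = (-0.619439, 1.613956); Gamma_ppp = 0.000000, Gamma_ppq = 0.167636, Gamma_pqq = 0.000000, Gamma_qpp = 0.000000, Gamma_qpq = 0.128299, Gamma_qqq = 0.000000; k3 = (-0.619439, 1.613956, 0.335187, 0.256534)
  k4: at (p, q) = (-0.052008, 1.706897), (dp/dtau, dq/dtau) = (-0.594315, 1.633189); Gamma_ppp = 0.000000, Gamma_ppq = 0.168340, Gamma_pqq = 0.000000, Gamma_qpp = 0.000000, Gamma_qpq = 0.122523, Gamma_qqq = 0.000000; k4 = (-0.594315, 1.633189, 0.326792, 0.237849)
  Y <- Y + (h/6)(k1 + 2k2 + 2k3 + k4): p = -0.0520, q = 1.7070, dp/dtau = -0.5943, dq/dtau = 1.6332

Answer: p = -0.0520, q = 1.7070, dp/dtau = -0.5943, dq/dtau = 1.6332


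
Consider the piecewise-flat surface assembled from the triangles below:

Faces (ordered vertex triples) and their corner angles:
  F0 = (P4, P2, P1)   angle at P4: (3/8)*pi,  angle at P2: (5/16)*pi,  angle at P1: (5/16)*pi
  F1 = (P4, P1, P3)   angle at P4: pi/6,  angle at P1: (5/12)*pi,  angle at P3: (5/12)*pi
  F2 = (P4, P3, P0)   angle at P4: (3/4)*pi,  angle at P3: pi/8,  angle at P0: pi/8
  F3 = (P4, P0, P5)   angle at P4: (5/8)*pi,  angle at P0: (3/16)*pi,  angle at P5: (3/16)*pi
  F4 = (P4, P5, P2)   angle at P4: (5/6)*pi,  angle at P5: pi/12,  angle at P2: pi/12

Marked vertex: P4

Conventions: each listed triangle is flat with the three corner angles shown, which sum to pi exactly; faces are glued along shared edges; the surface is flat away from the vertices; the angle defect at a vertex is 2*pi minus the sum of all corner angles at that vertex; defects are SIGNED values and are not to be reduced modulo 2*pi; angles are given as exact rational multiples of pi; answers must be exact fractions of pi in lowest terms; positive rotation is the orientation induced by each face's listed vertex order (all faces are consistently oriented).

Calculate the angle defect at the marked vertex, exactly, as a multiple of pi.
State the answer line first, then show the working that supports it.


Answer: defect(P4) = (-3/4)*pi

Sum of corner angles at P4: (11/4)*pi
defect = 2*pi - (11/4)*pi


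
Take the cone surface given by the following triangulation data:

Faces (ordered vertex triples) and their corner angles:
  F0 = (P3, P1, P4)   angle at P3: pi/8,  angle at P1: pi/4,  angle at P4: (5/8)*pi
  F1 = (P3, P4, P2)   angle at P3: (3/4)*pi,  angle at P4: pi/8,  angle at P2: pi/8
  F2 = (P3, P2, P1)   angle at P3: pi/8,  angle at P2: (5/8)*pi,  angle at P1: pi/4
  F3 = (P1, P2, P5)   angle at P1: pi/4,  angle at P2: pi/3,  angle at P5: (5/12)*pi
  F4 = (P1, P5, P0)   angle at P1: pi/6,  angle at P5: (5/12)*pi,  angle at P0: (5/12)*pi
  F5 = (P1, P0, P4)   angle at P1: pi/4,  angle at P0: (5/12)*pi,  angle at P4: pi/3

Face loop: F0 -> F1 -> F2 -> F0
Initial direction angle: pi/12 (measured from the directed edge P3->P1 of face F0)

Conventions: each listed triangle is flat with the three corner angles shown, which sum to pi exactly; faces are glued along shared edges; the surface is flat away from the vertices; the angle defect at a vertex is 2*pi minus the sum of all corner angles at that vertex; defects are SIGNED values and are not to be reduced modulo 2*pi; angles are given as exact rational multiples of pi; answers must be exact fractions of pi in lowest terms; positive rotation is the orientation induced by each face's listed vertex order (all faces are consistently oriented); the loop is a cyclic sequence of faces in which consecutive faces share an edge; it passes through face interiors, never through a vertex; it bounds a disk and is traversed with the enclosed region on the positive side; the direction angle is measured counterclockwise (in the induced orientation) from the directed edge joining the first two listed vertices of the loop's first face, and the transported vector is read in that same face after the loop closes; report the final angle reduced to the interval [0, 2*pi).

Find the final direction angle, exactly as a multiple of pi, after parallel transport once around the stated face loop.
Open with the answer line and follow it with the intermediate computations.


Answer: final direction angle = (13/12)*pi

enclosed vertex P3: corner angles sum to pi, defect = 2*pi - pi = pi
summing the enclosed defects onto the initial angle, mod 2*pi in the induced orientation:
final angle = pi/12 + pi = (13/12)*pi (mod 2*pi)


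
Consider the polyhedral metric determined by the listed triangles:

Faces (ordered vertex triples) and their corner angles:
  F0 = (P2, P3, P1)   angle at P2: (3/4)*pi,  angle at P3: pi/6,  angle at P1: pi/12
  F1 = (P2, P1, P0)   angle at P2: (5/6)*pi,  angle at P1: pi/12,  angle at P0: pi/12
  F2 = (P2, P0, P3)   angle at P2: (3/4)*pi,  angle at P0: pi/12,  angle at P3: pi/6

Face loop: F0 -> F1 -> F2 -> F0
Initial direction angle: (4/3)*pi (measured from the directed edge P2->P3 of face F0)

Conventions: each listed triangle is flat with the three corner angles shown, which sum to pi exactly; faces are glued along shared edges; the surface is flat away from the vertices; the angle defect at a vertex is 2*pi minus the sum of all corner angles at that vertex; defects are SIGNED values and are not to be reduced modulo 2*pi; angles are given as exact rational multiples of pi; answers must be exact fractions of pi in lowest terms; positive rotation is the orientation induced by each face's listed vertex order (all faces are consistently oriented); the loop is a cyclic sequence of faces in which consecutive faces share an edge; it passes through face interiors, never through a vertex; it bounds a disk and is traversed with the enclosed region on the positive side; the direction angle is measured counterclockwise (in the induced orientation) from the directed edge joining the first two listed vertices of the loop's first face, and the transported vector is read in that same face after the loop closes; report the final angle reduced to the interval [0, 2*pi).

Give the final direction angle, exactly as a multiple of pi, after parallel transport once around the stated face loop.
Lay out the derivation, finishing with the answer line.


enclosed vertex P2: corner angles sum to (7/3)*pi, defect = 2*pi - (7/3)*pi = -pi/3
the rotation equals the total enclosed defect, so the final angle is initial + defects (mod 2*pi)
final angle = (4/3)*pi - pi/3 = pi (mod 2*pi)

Answer: final direction angle = pi


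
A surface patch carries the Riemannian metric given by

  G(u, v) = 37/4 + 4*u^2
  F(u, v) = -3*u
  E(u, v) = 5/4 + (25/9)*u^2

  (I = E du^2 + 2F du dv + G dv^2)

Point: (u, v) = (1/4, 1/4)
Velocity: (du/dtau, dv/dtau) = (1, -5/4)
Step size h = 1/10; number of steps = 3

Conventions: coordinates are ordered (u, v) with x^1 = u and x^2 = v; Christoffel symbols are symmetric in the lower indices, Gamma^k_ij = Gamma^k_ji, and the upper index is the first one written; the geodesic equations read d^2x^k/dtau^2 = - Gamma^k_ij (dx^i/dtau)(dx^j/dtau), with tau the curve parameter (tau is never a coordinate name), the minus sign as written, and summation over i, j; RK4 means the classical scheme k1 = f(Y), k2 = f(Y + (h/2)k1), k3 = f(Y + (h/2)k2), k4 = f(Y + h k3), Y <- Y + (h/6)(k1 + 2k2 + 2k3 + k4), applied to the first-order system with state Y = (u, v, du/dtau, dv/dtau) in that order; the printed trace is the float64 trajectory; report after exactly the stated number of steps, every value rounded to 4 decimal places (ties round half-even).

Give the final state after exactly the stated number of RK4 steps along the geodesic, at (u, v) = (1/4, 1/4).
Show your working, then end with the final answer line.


f(Y) = (du/dtau, dv/dtau, -Gamma^u_ij Y'^i Y'^j, -Gamma^v_ij Y'^i Y'^j) with the Gammas evaluated at the stage position; h = 0.100000; intermediate values shown to 6 dp
step 0: u = 0.2500, v = 0.2500, du/dtau = 1.0000, dv/dtau = -1.2500
step 1:
  k1: at (u, v) = (0.250000, 0.250000), (du/dtau, dv/dtau) = (1.000000, -1.250000); Gamma_uuu = 0.335387, Gamma_uuv = 0.057862, Gamma_uvv = -0.732923, Gamma_vuu = -0.289312, Gamma_vuv = 0.109831, Gamma_vvv = -0.057862; k1 = (1.000000, -1.250000, 0.954460, 0.654299)
  k2: at (u, v) = (0.300000, 0.187500), (du/dtau, dv/dtau) = (1.047723, -1.217285); Gamma_uuu = 0.390175, Gamma_uuv = 0.079383, Gamma_uvv = -0.847630, Gamma_vuu = -0.275634, Gamma_vuv = 0.132304, Gamma_vvv = -0.079383; k2 = (1.047723, -1.217285, 1.030184, 0.757673)
  k3: at (u, v) = (0.302386, 0.189136), (du/dtau, dv/dtau) = (1.051509, -1.212116); Gamma_uuu = 0.392650, Gamma_uuv = 0.080449, Gamma_uvv = -0.852746, Gamma_vuu = -0.274945, Gamma_vuv = 0.133377, Gamma_vvv = -0.080449; k3 = (1.051509, -1.212116, 1.023808, 0.762190)
  k4: at (u, v) = (0.355151, 0.128788), (du/dtau, dv/dtau) = (1.102381, -1.173781); Gamma_uuu = 0.443972, Gamma_uuv = 0.104561, Gamma_uvv = -0.957286, Gamma_vuu = -0.259056, Gamma_vuv = 0.157056, Gamma_vvv = -0.104561; k4 = (1.102381, -1.173781, 1.049971, 0.865323)
  Y <- Y + (h/6)(k1 + 2k2 + 2k3 + k4): u = 0.3550, v = 0.1286, du/dtau = 1.1019, dv/dtau = -1.1740
step 2:
  k1: at (u, v) = (0.355014, 0.128624), (du/dtau, dv/dtau) = (1.101874, -1.174011); Gamma_uuu = 0.443848, Gamma_uuv = 0.104498, Gamma_uvv = -0.957036, Gamma_vuu = -0.259099, Gamma_vuv = 0.156995, Gamma_vvv = -0.104498; k1 = (1.101874, -1.174011, 1.050556, 0.864788)
  k2: at (u, v) = (0.410108, 0.069923), (du/dtau, dv/dtau) = (1.154401, -1.130771); Gamma_uuu = 0.490347, Gamma_uuv = 0.129996, Gamma_uvv = -1.048439, Gamma_vuu = -0.241537, Gamma_vuv = 0.181438, Gamma_vvv = -0.129996; k2 = (1.154401, -1.130771, 1.026506, 0.961788)
  k3: at (u, v) = (0.412734, 0.072085), (du/dtau, dv/dtau) = (1.153199, -1.125921); Gamma_uuu = 0.492381, Gamma_uuv = 0.131201, Gamma_uvv = -1.052343, Gamma_vuu = -0.240684, Gamma_vuv = 0.182592, Gamma_vvv = -0.131201; k3 = (1.153199, -1.125921, 1.019960, 0.960561)
  k4: at (u, v) = (0.470334, 0.016031), (du/dtau, dv/dtau) = (1.203870, -1.077955); Gamma_uuu = 0.532850, Gamma_uuv = 0.157025, Gamma_uvv = -1.127872, Gamma_vuu = -0.221823, Gamma_vuv = 0.207492, Gamma_vvv = -0.157025; k4 = (1.203870, -1.077955, 0.945861, 1.042482)
  Y <- Y + (h/6)(k1 + 2k2 + 2k3 + k4): u = 0.4704, v = 0.0159, du/dtau = 1.2034, dv/dtau = -1.0781
step 3:
  k1: at (u, v) = (0.470363, 0.015868), (du/dtau, dv/dtau) = (1.203363, -1.078145); Gamma_uuu = 0.532869, Gamma_uuv = 0.157038, Gamma_uvv = -1.127906, Gamma_vuu = -0.221814, Gamma_vuv = 0.207504, Gamma_vvv = -0.157038; k1 = (1.203363, -1.078145, 0.946918, 1.042176)
  k2: at (u, v) = (0.530531, -0.038039), (du/dtau, dv/dtau) = (1.250709, -1.026036); Gamma_uuu = 0.566938, Gamma_uuv = 0.182089, Gamma_uvv = -1.187069, Gamma_vuu = -0.202168, Gamma_vuv = 0.232457, Gamma_vvv = -0.182089; k2 = (1.250709, -1.026036, 0.830181, 1.104551)
  k3: at (u, v) = (0.532899, -0.035434), (du/dtau, dv/dtau) = (1.244872, -1.022917); Gamma_uuu = 0.568114, Gamma_uuv = 0.183023, Gamma_uvv = -1.189008, Gamma_vuu = -0.201403, Gamma_vuv = 0.233411, Gamma_vvv = -0.183023; k3 = (1.244872, -1.022917, 0.829843, 1.098076)
  k4: at (u, v) = (0.594850, -0.086424), (du/dtau, dv/dtau) = (1.286347, -0.968337); Gamma_uuu = 0.594731, Gamma_uuv = 0.205823, Gamma_uvv = -1.230101, Gamma_vuu = -0.181772, Gamma_vuv = 0.257534, Gamma_vvv = -0.205823; k4 = (1.286347, -0.968337, 0.682095, 1.135350)
  Y <- Y + (h/6)(k1 + 2k2 + 2k3 + k4): u = 0.5950, v = -0.0865, du/dtau = 1.2858, dv/dtau = -0.9684

Answer: u = 0.5950, v = -0.0865, du/dtau = 1.2858, dv/dtau = -0.9684


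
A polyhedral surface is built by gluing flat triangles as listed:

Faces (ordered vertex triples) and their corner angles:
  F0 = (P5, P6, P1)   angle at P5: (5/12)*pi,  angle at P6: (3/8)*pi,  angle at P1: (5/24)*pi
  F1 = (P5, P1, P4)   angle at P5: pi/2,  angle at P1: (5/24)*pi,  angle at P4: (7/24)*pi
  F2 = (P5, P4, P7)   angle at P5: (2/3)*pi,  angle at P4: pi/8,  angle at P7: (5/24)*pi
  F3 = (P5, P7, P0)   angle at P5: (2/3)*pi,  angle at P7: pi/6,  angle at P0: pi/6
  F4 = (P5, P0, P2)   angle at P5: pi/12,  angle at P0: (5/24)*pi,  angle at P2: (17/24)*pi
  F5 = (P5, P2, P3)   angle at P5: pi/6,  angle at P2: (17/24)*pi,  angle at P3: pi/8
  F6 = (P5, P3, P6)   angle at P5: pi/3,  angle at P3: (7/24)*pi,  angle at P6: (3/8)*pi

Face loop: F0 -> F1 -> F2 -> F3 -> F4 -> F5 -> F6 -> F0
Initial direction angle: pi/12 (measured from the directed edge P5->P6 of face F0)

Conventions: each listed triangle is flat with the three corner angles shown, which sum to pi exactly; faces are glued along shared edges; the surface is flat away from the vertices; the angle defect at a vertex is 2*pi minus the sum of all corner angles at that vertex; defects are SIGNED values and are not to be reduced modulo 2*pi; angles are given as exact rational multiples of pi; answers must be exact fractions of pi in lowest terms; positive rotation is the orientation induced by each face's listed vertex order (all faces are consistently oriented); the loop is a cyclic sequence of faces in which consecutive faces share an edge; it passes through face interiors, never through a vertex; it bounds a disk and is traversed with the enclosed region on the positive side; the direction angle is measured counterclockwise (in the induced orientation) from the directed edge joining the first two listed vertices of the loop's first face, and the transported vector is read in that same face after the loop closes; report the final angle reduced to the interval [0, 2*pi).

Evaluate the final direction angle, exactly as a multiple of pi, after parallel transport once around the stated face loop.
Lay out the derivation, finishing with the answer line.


enclosed vertex P5: corner angles sum to (17/6)*pi, defect = 2*pi - (17/6)*pi = (-5/6)*pi
holonomy = initial angle + sum of enclosed defects (mod 2*pi), positive in the induced orientation
final angle = pi/12 - (5/6)*pi = (5/4)*pi (mod 2*pi)

Answer: final direction angle = (5/4)*pi


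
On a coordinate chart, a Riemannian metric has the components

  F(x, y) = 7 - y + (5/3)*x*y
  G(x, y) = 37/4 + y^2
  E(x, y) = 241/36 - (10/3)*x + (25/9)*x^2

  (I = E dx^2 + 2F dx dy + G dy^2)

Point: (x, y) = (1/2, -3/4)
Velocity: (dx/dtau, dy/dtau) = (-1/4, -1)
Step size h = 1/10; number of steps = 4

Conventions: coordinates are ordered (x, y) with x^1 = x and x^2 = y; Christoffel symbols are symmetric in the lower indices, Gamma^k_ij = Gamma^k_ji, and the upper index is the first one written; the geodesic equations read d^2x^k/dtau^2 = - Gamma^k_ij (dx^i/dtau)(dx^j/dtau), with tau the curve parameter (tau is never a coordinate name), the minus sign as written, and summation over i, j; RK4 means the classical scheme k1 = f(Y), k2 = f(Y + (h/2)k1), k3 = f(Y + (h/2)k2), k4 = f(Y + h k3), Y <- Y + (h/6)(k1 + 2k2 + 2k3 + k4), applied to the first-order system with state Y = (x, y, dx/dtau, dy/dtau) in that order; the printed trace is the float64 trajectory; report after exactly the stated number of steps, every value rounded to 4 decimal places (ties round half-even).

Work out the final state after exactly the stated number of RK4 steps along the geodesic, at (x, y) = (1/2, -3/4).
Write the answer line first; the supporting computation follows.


Answer: x = 0.3414, y = -1.1005, dx/dtau = -0.5385, dy/dtau = -0.7545

f(Y) = (dx/dtau, dy/dtau, -Gamma^x_ij Y'^i Y'^j, -Gamma^y_ij Y'^i Y'^j) with the Gammas evaluated at the stage position; h = 0.100000; intermediate values shown to 6 dp
step 0: x = 0.5000, y = -0.7500, dx/dtau = -0.2500, dy/dtau = -1.0000
step 1:
  k1: at (x, y) = (0.500000, -0.750000), (dx/dtau, dy/dtau) = (-0.250000, -1.000000); Gamma_xxx = 1.148017, Gamma_xxy = 0.000000, Gamma_xyy = 0.688810, Gamma_yxx = -0.960980, Gamma_yxy = 0.000000, Gamma_yyy = -0.576588; k1 = (-0.250000, -1.000000, -0.760561, 0.636649)
  k2: at (x, y) = (0.487500, -0.800000), (dx/dtau, dy/dtau) = (-0.288028, -0.968168); Gamma_xxx = 1.162262, Gamma_xxy = 0.000000, Gamma_xyy = 0.697357, Gamma_yxx = -0.975076, Gamma_yxy = 0.000000, Gamma_yyy = -0.585046; k2 = (-0.288028, -0.968168, -0.750088, 0.629284)
  k3: at (x, y) = (0.485599, -0.798408), (dx/dtau, dy/dtau) = (-0.287504, -0.968536); Gamma_xxx = 1.157332, Gamma_xxy = 0.000000, Gamma_xyy = 0.694399, Gamma_yxx = -0.971755, Gamma_yxy = 0.000000, Gamma_yyy = -0.583053; k3 = (-0.287504, -0.968536, -0.747053, 0.627264)
  k4: at (x, y) = (0.471250, -0.846854), (dx/dtau, dy/dtau) = (-0.324705, -0.937274); Gamma_xxx = 1.165360, Gamma_xxy = 0.000000, Gamma_xyy = 0.699216, Gamma_yxx = -0.981294, Gamma_yxy = 0.000000, Gamma_yyy = -0.588776; k4 = (-0.324705, -0.937274, -0.737117, 0.620691)
  Y <- Y + (h/6)(k1 + 2k2 + 2k3 + k4): x = 0.4712, y = -0.8468, dx/dtau = -0.3249, dy/dtau = -0.9372
step 2:
  k1: at (x, y) = (0.471237, -0.846845), (dx/dtau, dy/dtau) = (-0.324866, -0.937159); Gamma_xxx = 1.165331, Gamma_xxy = 0.000000, Gamma_xyy = 0.699199, Gamma_yxx = -0.981275, Gamma_yxy = 0.000000, Gamma_yyy = -0.588765; k1 = (-0.324866, -0.937159, -0.737070, 0.620655)
  k2: at (x, y) = (0.454994, -0.893703), (dx/dtau, dy/dtau) = (-0.361720, -0.906127); Gamma_xxx = 1.167724, Gamma_xxy = 0.000000, Gamma_xyy = 0.700634, Gamma_yxx = -0.986773, Gamma_yxy = 0.000000, Gamma_yyy = -0.592064; k2 = (-0.361720, -0.906127, -0.728053, 0.615233)
  k3: at (x, y) = (0.453151, -0.892151), (dx/dtau, dy/dtau) = (-0.361269, -0.906398); Gamma_xxx = 1.163429, Gamma_xxy = 0.000000, Gamma_xyy = 0.698057, Gamma_yxx = -0.983976, Gamma_yxy = 0.000000, Gamma_yyy = -0.590386; k3 = (-0.361269, -0.906398, -0.725339, 0.613459)
  k4: at (x, y) = (0.435110, -0.937484), (dx/dtau, dy/dtau) = (-0.397400, -0.875814); Gamma_xxx = 1.161273, Gamma_xxy = 0.000000, Gamma_xyy = 0.696764, Gamma_yxx = -0.986345, Gamma_yxy = 0.000000, Gamma_yyy = -0.591807; k4 = (-0.397400, -0.875814, -0.717848, 0.609715)
  Y <- Y + (h/6)(k1 + 2k2 + 2k3 + k4): x = 0.4351, y = -0.9375, dx/dtau = -0.3976, dy/dtau = -0.8757
step 3:
  k1: at (x, y) = (0.435100, -0.937478), (dx/dtau, dy/dtau) = (-0.397561, -0.875697); Gamma_xxx = 1.161250, Gamma_xxy = 0.000000, Gamma_xyy = 0.696750, Gamma_yxx = -0.986331, Gamma_yxy = 0.000000, Gamma_yyy = -0.591799; k1 = (-0.397561, -0.875697, -0.717841, 0.609712)
  k2: at (x, y) = (0.415222, -0.981263), (dx/dtau, dy/dtau) = (-0.433453, -0.845211); Gamma_xxx = 1.154579, Gamma_xxy = 0.000000, Gamma_xyy = 0.692747, Gamma_yxx = -0.985657, Gamma_yxy = 0.000000, Gamma_yyy = -0.591394; k2 = (-0.433453, -0.845211, -0.711810, 0.607668)
  k3: at (x, y) = (0.413427, -0.979739), (dx/dtau, dy/dtau) = (-0.433152, -0.845313); Gamma_xxx = 1.150378, Gamma_xxy = 0.000000, Gamma_xyy = 0.690227, Gamma_yxx = -0.982970, Gamma_yxy = 0.000000, Gamma_yyy = -0.589782; k3 = (-0.433152, -0.845313, -0.709039, 0.605856)
  k4: at (x, y) = (0.391785, -1.022010), (dx/dtau, dy/dtau) = (-0.468465, -0.815111); Gamma_xxx = 1.139222, Gamma_xxy = 0.000000, Gamma_xyy = 0.683533, Gamma_yxx = -0.979352, Gamma_yxy = 0.000000, Gamma_yyy = -0.587611; k4 = (-0.468465, -0.815111, -0.704157, 0.605341)
  Y <- Y + (h/6)(k1 + 2k2 + 2k3 + k4): x = 0.3918, y = -1.0220, dx/dtau = -0.4686, dy/dtau = -0.8150
step 4:
  k1: at (x, y) = (0.391779, -1.022009), (dx/dtau, dy/dtau) = (-0.468623, -0.814995); Gamma_xxx = 1.139212, Gamma_xxy = 0.000000, Gamma_xyy = 0.683527, Gamma_yxx = -0.979346, Gamma_yxy = 0.000000, Gamma_yyy = -0.587607; k1 = (-0.468623, -0.814995, -0.704189, 0.605370)
  k2: at (x, y) = (0.368348, -1.062759), (dx/dtau, dy/dtau) = (-0.503832, -0.784727); Gamma_xxx = 1.123188, Gamma_xxy = 0.000000, Gamma_xyy = 0.673913, Gamma_yxx = -0.972541, Gamma_yxy = 0.000000, Gamma_yyy = -0.583524; k2 = (-0.503832, -0.784727, -0.700110, 0.606208)
  k3: at (x, y) = (0.366588, -1.061246), (dx/dtau, dy/dtau) = (-0.503628, -0.784685); Gamma_xxx = 1.118600, Gamma_xxy = 0.000000, Gamma_xyy = 0.671160, Gamma_yxx = -0.969595, Gamma_yxy = 0.000000, Gamma_yyy = -0.581757; k3 = (-0.503628, -0.784685, -0.696977, 0.604135)
  k4: at (x, y) = (0.341416, -1.100478), (dx/dtau, dy/dtau) = (-0.538320, -0.754582); Gamma_xxx = 1.096787, Gamma_xxy = 0.000000, Gamma_xyy = 0.658072, Gamma_yxx = -0.958968, Gamma_yxy = 0.000000, Gamma_yyy = -0.575381; k4 = (-0.538320, -0.754582, -0.692538, 0.605516)
  Y <- Y + (h/6)(k1 + 2k2 + 2k3 + k4): x = 0.3414, y = -1.1005, dx/dtau = -0.5385, dy/dtau = -0.7545


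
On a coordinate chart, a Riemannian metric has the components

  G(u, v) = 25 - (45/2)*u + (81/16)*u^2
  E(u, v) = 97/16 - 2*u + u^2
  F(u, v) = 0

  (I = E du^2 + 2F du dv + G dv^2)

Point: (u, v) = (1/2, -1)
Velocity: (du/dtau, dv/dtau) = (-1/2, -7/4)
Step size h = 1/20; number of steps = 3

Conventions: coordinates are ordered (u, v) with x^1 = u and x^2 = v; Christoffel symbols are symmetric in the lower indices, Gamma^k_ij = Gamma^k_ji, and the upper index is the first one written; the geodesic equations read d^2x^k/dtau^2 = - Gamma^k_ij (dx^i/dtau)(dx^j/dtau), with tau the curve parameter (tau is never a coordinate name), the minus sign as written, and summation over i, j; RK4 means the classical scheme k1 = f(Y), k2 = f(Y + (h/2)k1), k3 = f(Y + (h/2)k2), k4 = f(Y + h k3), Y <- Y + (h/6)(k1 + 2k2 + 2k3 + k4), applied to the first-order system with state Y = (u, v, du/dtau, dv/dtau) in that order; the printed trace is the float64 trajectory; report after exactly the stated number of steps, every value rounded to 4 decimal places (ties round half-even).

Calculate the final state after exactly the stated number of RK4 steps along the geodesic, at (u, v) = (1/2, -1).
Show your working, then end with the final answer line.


f(Y) = (du/dtau, dv/dtau, -Gamma^u_ij Y'^i Y'^j, -Gamma^v_ij Y'^i Y'^j) with the Gammas evaluated at the stage position; h = 0.050000; intermediate values shown to 6 dp
step 0: u = 0.5000, v = -1.0000, du/dtau = -0.5000, dv/dtau = -1.7500
step 1:
  k1: at (u, v) = (0.500000, -1.000000), (du/dtau, dv/dtau) = (-0.500000, -1.750000); Gamma_uuu = -0.094118, Gamma_uuv = 0.000000, Gamma_uvv = 1.641176, Gamma_vuu = 0.000000, Gamma_vuv = -0.580645, Gamma_vvv = 0.000000; k1 = (-0.500000, -1.750000, -5.002574, 1.016129)
  k2: at (u, v) = (0.487500, -1.043750), (du/dtau, dv/dtau) = (-0.625064, -1.724597); Gamma_uuu = -0.096241, Gamma_uuv = 0.000000, Gamma_uvv = 1.649159, Gamma_vuu = 0.000000, Gamma_vuv = -0.576461, Gamma_vvv = 0.000000; k2 = (-0.625064, -1.724597, -4.867384, 1.242832)
  k3: at (u, v) = (0.484373, -1.043115), (du/dtau, dv/dtau) = (-0.621685, -1.718929); Gamma_uuu = -0.096770, Gamma_uuv = 0.000000, Gamma_uvv = 1.651135, Gamma_vuu = 0.000000, Gamma_vuv = -0.575424, Gamma_vvv = 0.000000; k3 = (-0.621685, -1.718929, -4.841237, 1.229833)
  k4: at (u, v) = (0.468916, -1.085946), (du/dtau, dv/dtau) = (-0.742062, -1.688508); Gamma_uuu = -0.099369, Gamma_uuv = 0.000000, Gamma_uvv = 1.660778, Gamma_vuu = 0.000000, Gamma_vuv = -0.570351, Gamma_vvv = 0.000000; k4 = (-0.742062, -1.688508, -4.680261, 1.429274)
  Y <- Y + (h/6)(k1 + 2k2 + 2k3 + k4): u = 0.4689, v = -1.0860, du/dtau = -0.7425, dv/dtau = -1.6884
step 2:
  k1: at (u, v) = (0.468870, -1.086046), (du/dtau, dv/dtau) = (-0.742501, -1.688411); Gamma_uuu = -0.099377, Gamma_uuv = 0.000000, Gamma_uvv = 1.660806, Gamma_vuu = 0.000000, Gamma_vuv = -0.570336, Gamma_vvv = 0.000000; k1 = (-0.742501, -1.688411, -4.679724, 1.429999)
  k2: at (u, v) = (0.450308, -1.128257), (du/dtau, dv/dtau) = (-0.859494, -1.652661); Gamma_uuu = -0.102465, Gamma_uuv = 0.000000, Gamma_uvv = 1.672112, Gamma_vuu = 0.000000, Gamma_vuv = -0.564361, Gamma_vvv = 0.000000; k2 = (-0.859494, -1.652661, -4.491324, 1.603296)
  k3: at (u, v) = (0.447383, -1.127363), (du/dtau, dv/dtau) = (-0.854784, -1.648328); Gamma_uuu = -0.102949, Gamma_uuv = 0.000000, Gamma_uvv = 1.673866, Gamma_vuu = 0.000000, Gamma_vuv = -0.563431, Gamma_vvv = 0.000000; k3 = (-0.854784, -1.648328, -4.472651, 1.587709)
  k4: at (u, v) = (0.426131, -1.168463), (du/dtau, dv/dtau) = (-0.966133, -1.609025); Gamma_uuu = -0.106433, Gamma_uuv = 0.000000, Gamma_uvv = 1.686388, Gamma_vuu = 0.000000, Gamma_vuv = -0.556765, Gamma_vvv = 0.000000; k4 = (-0.966133, -1.609025, -4.266649, 1.731018)
  Y <- Y + (h/6)(k1 + 2k2 + 2k3 + k4): u = 0.4261, v = -1.1685, du/dtau = -0.9665, dv/dtau = -1.6089
step 3:
  k1: at (u, v) = (0.426060, -1.168541), (du/dtau, dv/dtau) = (-0.966453, -1.608885); Gamma_uuu = -0.106445, Gamma_uuv = 0.000000, Gamma_uvv = 1.686429, Gamma_vuu = 0.000000, Gamma_vuv = -0.556743, Gamma_vvv = 0.000000; k1 = (-0.966453, -1.608885, -4.265920, 1.731373)
  k2: at (u, v) = (0.401899, -1.208764), (du/dtau, dv/dtau) = (-1.073101, -1.565601); Gamma_uuu = -0.110346, Gamma_uuv = 0.000000, Gamma_uvv = 1.700185, Gamma_vuu = 0.000000, Gamma_vuv = -0.549353, Gamma_vvv = 0.000000; k2 = (-1.073101, -1.565601, -4.040266, 1.845879)
  k3: at (u, v) = (0.399233, -1.207681), (du/dtau, dv/dtau) = (-1.067460, -1.562738); Gamma_uuu = -0.110773, Gamma_uuv = 0.000000, Gamma_uvv = 1.701672, Gamma_vuu = 0.000000, Gamma_vuv = -0.548550, Gamma_vvv = 0.000000; k3 = (-1.067460, -1.562738, -4.029518, 1.830138)
  k4: at (u, v) = (0.372687, -1.246678), (du/dtau, dv/dtau) = (-1.167929, -1.517378); Gamma_uuu = -0.114976, Gamma_uuv = 0.000000, Gamma_uvv = 1.716135, Gamma_vuu = 0.000000, Gamma_vuv = -0.540677, Gamma_vvv = 0.000000; k4 = (-1.167929, -1.517378, -3.794460, 1.916364)
  Y <- Y + (h/6)(k1 + 2k2 + 2k3 + k4): u = 0.3726, v = -1.2467, du/dtau = -1.1681, dv/dtau = -1.5172

Answer: u = 0.3726, v = -1.2467, du/dtau = -1.1681, dv/dtau = -1.5172


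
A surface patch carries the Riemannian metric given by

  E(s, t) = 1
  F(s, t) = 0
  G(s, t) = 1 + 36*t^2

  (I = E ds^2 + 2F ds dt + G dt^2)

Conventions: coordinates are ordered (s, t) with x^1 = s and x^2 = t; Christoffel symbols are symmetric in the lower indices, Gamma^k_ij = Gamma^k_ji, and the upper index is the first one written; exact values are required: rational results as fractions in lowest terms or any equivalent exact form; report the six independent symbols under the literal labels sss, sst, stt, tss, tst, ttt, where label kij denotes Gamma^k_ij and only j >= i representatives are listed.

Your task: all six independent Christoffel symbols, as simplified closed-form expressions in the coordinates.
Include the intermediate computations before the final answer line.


E = 1; F = 0; G = 1 + 36*t^2
Gamma^k_ij = (1/2) g^{kl} (d_i g_jl + d_j g_il - d_l g_ij), with g^inv = (1/(EG-F^2)) [[G, -F], [-F, E]]
first partials: E_s = 0, E_t = 0, F_s = 0, F_t = 0, G_s = 0, G_t = 72*t
D = EG - F^2 = 1 + 36*t^2
expanded: Gamma^s_ss = (G E_s - 2F F_s + F E_t)/(2D), Gamma^s_st = (G E_t - F G_s)/(2D), Gamma^s_tt = (2G F_t - G G_s - F G_t)/(2D), Gamma^t_ss = (2E F_s - E E_t - F E_s)/(2D), Gamma^t_st = (E G_s - F E_t)/(2D), Gamma^t_tt = (E G_t - 2F F_t + F G_s)/(2D); substitute and cancel common factors

Answer: Gamma_sss = 0, Gamma_sst = 0, Gamma_stt = 0, Gamma_tss = 0, Gamma_tst = 0, Gamma_ttt = 36*t/(36*t^2 + 1)
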